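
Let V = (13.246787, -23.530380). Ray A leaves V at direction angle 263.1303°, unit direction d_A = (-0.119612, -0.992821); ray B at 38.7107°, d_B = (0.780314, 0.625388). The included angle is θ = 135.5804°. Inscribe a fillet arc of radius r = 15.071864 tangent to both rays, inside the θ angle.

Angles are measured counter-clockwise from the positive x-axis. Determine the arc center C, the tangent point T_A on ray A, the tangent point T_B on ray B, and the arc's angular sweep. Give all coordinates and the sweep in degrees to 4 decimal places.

bisector direction at 330.9205° = (0.873946,-0.486023)
center distance |VC| = r/sin(θ/2) = 15.071864/sin(67.7902°) = 16.279723
C = V + |VC|·bis = (27.4744,-31.4427)
T_A = V + ((C−V)·d_A)·d_A = V + 6.1537·d_A = (12.5107,-29.6399)
T_B = V + ((C−V)·d_B)·d_B = V + 6.1537·d_B = (18.0486,-19.6819)
sweep = 180° − θ = 44.4196°

center=(27.4744,-31.4427) T_A=(12.5107,-29.6399) T_B=(18.0486,-19.6819) sweep=44.4196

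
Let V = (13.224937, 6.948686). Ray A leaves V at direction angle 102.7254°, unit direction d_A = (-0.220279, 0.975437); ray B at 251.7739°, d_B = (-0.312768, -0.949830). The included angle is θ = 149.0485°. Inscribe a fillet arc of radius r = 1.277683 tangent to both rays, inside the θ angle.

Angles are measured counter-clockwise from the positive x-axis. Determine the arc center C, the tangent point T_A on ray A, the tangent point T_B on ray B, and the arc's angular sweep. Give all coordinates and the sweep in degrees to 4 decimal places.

bisector direction at 177.2497° = (-0.998848,0.047984)
center distance |VC| = r/sin(θ/2) = 1.277683/sin(74.5242°) = 1.325750
C = V + |VC|·bis = (11.9007,7.0123)
T_A = V + ((C−V)·d_A)·d_A = V + 0.3538·d_A = (13.1470,7.2937)
T_B = V + ((C−V)·d_B)·d_B = V + 0.3538·d_B = (13.1143,6.6127)
sweep = 180° − θ = 30.9515°

center=(11.9007,7.0123) T_A=(13.1470,7.2937) T_B=(13.1143,6.6127) sweep=30.9515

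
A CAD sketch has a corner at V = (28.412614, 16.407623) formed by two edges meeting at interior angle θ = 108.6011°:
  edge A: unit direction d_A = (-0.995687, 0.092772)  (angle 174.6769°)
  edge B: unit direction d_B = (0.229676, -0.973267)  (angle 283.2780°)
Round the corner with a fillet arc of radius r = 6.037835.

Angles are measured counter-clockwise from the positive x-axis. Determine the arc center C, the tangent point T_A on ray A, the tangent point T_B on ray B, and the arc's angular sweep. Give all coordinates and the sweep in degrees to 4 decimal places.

center=(23.5326,10.7983) T_A=(24.0928,16.8101) T_B=(29.4091,12.1851) sweep=71.3989

bisector direction at 228.9774° = (-0.656356,-0.754451)
center distance |VC| = r/sin(θ/2) = 6.037835/sin(54.3006°) = 7.434941
C = V + |VC|·bis = (23.5326,10.7983)
T_A = V + ((C−V)·d_A)·d_A = V + 4.3385·d_A = (24.0928,16.8101)
T_B = V + ((C−V)·d_B)·d_B = V + 4.3385·d_B = (29.4091,12.1851)
sweep = 180° − θ = 71.3989°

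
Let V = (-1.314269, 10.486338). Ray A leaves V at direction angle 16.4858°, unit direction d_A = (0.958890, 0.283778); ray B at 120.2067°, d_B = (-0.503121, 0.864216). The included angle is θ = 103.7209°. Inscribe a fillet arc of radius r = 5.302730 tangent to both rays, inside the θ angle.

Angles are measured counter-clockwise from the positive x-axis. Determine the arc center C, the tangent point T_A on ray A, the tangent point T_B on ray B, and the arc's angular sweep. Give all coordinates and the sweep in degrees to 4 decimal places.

bisector direction at 68.3462° = (0.368997,0.929431)
center distance |VC| = r/sin(θ/2) = 5.302730/sin(51.8605°) = 6.742111
C = V + |VC|·bis = (1.1735,16.7527)
T_A = V + ((C−V)·d_A)·d_A = V + 4.1638·d_A = (2.6783,11.6679)
T_B = V + ((C−V)·d_B)·d_B = V + 4.1638·d_B = (-3.4092,14.0847)
sweep = 180° − θ = 76.2791°

center=(1.1735,16.7527) T_A=(2.6783,11.6679) T_B=(-3.4092,14.0847) sweep=76.2791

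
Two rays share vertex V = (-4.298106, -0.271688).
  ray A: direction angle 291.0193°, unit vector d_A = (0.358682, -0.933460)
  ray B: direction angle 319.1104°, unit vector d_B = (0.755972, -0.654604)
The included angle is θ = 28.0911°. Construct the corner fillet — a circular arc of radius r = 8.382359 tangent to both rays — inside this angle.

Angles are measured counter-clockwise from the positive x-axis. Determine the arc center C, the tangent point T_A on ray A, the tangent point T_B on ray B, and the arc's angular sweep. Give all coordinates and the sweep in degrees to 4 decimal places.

center=(15.5446,-28.5419) T_A=(7.7200,-31.5485) T_B=(21.0317,-22.2050) sweep=151.9089

bisector direction at 305.0648° = (0.574503,-0.818502)
center distance |VC| = r/sin(θ/2) = 8.382359/sin(14.0456°) = 34.538911
C = V + |VC|·bis = (15.5446,-28.5419)
T_A = V + ((C−V)·d_A)·d_A = V + 33.5063·d_A = (7.7200,-31.5485)
T_B = V + ((C−V)·d_B)·d_B = V + 33.5063·d_B = (21.0317,-22.2050)
sweep = 180° − θ = 151.9089°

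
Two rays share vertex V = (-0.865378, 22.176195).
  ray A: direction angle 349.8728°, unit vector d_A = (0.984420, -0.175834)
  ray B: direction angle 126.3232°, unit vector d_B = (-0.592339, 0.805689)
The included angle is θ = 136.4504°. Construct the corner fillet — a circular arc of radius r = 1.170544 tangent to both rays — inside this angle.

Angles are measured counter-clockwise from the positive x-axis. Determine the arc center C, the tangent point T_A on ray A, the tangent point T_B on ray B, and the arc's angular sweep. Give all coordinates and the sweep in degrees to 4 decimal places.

bisector direction at 58.0980° = (0.528468,0.848953)
center distance |VC| = r/sin(θ/2) = 1.170544/sin(68.2252°) = 1.260480
C = V + |VC|·bis = (-0.1993,23.2463)
T_A = V + ((C−V)·d_A)·d_A = V + 0.4676·d_A = (-0.4051,22.0940)
T_B = V + ((C−V)·d_B)·d_B = V + 0.4676·d_B = (-1.1423,22.5529)
sweep = 180° − θ = 43.5496°

center=(-0.1993,23.2463) T_A=(-0.4051,22.0940) T_B=(-1.1423,22.5529) sweep=43.5496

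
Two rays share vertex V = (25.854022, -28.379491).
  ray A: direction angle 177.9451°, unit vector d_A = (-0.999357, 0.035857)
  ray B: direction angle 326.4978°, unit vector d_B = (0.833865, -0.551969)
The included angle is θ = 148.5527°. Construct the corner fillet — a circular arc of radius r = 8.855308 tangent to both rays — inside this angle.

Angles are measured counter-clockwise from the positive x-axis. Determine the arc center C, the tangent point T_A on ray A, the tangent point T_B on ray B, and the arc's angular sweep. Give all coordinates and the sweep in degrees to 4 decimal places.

bisector direction at 252.2214° = (-0.305339,-0.952244)
center distance |VC| = r/sin(θ/2) = 8.855308/sin(74.2763°) = 9.199556
C = V + |VC|·bis = (23.0450,-37.1397)
T_A = V + ((C−V)·d_A)·d_A = V + 2.4931·d_A = (23.3626,-28.2901)
T_B = V + ((C−V)·d_B)·d_B = V + 2.4931·d_B = (27.9329,-29.7556)
sweep = 180° − θ = 31.4473°

center=(23.0450,-37.1397) T_A=(23.3626,-28.2901) T_B=(27.9329,-29.7556) sweep=31.4473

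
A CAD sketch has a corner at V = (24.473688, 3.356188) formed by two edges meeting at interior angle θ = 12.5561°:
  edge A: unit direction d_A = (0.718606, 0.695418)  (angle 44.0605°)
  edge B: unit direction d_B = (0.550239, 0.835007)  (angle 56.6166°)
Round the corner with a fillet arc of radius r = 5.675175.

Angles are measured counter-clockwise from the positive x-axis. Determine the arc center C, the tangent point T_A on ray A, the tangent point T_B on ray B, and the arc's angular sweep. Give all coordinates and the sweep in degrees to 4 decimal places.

center=(57.5973,43.3084) T_A=(61.5439,39.2302) T_B=(52.8585,46.4311) sweep=167.4439

bisector direction at 50.3386° = (0.638250,0.769829)
center distance |VC| = r/sin(θ/2) = 5.675175/sin(6.2781°) = 51.897508
C = V + |VC|·bis = (57.5973,43.3084)
T_A = V + ((C−V)·d_A)·d_A = V + 51.5863·d_A = (61.5439,39.2302)
T_B = V + ((C−V)·d_B)·d_B = V + 51.5863·d_B = (52.8585,46.4311)
sweep = 180° − θ = 167.4439°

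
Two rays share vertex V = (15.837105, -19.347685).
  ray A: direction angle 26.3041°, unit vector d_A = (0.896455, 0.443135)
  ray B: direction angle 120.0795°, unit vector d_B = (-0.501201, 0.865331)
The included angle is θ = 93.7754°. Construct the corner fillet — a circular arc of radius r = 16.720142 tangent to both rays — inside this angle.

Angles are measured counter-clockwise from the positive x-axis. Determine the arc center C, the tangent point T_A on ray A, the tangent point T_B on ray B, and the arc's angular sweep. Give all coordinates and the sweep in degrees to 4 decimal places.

center=(22.4602,2.5776) T_A=(29.8695,-12.4112) T_B=(7.9917,-5.8025) sweep=86.2246

bisector direction at 73.1918° = (0.289169,0.957278)
center distance |VC| = r/sin(θ/2) = 16.720142/sin(46.8877°) = 22.903815
C = V + |VC|·bis = (22.4602,2.5776)
T_A = V + ((C−V)·d_A)·d_A = V + 15.6532·d_A = (29.8695,-12.4112)
T_B = V + ((C−V)·d_B)·d_B = V + 15.6532·d_B = (7.9917,-5.8025)
sweep = 180° − θ = 86.2246°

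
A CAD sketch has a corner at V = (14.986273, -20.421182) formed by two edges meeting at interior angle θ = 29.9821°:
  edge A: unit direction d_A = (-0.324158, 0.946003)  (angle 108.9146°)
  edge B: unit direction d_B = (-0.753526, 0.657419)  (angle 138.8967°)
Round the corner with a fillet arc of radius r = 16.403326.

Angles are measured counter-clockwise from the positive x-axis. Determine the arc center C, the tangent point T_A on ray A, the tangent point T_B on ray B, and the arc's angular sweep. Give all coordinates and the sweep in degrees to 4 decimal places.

center=(-20.3881,32.2102) T_A=(-4.8705,37.5275) T_B=(-31.1719,19.8499) sweep=150.0179

bisector direction at 123.9056° = (-0.557827,0.829957)
center distance |VC| = r/sin(θ/2) = 16.403326/sin(14.9910°) = 63.414555
C = V + |VC|·bis = (-20.3881,32.2102)
T_A = V + ((C−V)·d_A)·d_A = V + 61.2563·d_A = (-4.8705,37.5275)
T_B = V + ((C−V)·d_B)·d_B = V + 61.2563·d_B = (-31.1719,19.8499)
sweep = 180° − θ = 150.0179°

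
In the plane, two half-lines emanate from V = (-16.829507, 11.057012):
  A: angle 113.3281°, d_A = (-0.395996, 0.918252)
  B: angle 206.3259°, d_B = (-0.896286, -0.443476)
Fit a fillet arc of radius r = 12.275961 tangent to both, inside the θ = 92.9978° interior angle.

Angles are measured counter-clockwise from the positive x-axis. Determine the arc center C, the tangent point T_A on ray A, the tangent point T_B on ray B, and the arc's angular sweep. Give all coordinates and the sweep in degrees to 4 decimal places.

center=(-32.7152,16.8933) T_A=(-21.4428,21.7546) T_B=(-27.2711,5.8906) sweep=87.0022

bisector direction at 159.8270° = (-0.938656,0.344856)
center distance |VC| = r/sin(θ/2) = 12.275961/sin(46.4989°) = 16.923929
C = V + |VC|·bis = (-32.7152,16.8933)
T_A = V + ((C−V)·d_A)·d_A = V + 11.6499·d_A = (-21.4428,21.7546)
T_B = V + ((C−V)·d_B)·d_B = V + 11.6499·d_B = (-27.2711,5.8906)
sweep = 180° − θ = 87.0022°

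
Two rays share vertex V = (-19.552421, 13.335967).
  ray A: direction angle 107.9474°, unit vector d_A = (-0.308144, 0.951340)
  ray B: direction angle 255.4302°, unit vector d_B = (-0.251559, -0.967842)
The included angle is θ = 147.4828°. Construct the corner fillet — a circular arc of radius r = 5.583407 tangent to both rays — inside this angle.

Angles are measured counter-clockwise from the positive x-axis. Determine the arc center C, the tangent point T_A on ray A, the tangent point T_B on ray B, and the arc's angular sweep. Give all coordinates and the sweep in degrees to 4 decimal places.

center=(-25.3659,13.1646) T_A=(-20.0542,14.8851) T_B=(-19.9620,11.7600) sweep=32.5172

bisector direction at 181.6888° = (-0.999566,-0.029471)
center distance |VC| = r/sin(θ/2) = 5.583407/sin(73.7414°) = 5.816001
C = V + |VC|·bis = (-25.3659,13.1646)
T_A = V + ((C−V)·d_A)·d_A = V + 1.6283·d_A = (-20.0542,14.8851)
T_B = V + ((C−V)·d_B)·d_B = V + 1.6283·d_B = (-19.9620,11.7600)
sweep = 180° − θ = 32.5172°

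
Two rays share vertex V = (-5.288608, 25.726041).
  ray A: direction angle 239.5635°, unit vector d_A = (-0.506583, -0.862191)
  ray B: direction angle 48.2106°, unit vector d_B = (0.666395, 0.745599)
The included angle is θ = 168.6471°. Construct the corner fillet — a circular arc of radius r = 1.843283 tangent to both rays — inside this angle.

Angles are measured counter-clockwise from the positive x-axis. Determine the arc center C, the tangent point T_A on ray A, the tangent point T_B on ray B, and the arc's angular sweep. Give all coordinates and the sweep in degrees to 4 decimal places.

bisector direction at 323.8870° = (0.807857,-0.589379)
center distance |VC| = r/sin(θ/2) = 1.843283/sin(84.3235°) = 1.852366
C = V + |VC|·bis = (-3.7922,24.6343)
T_A = V + ((C−V)·d_A)·d_A = V + 0.1832·d_A = (-5.3814,25.5681)
T_B = V + ((C−V)·d_B)·d_B = V + 0.1832·d_B = (-5.1665,25.8626)
sweep = 180° − θ = 11.3529°

center=(-3.7922,24.6343) T_A=(-5.3814,25.5681) T_B=(-5.1665,25.8626) sweep=11.3529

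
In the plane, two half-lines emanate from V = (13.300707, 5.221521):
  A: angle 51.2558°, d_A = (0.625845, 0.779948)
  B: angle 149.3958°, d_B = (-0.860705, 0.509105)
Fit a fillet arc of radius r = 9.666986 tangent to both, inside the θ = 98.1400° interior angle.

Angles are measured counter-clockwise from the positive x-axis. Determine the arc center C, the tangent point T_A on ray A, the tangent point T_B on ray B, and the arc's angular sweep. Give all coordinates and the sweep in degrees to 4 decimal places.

center=(11.0072,17.8096) T_A=(18.5470,11.7596) T_B=(6.0857,9.4892) sweep=81.8600

bisector direction at 100.3258° = (-0.179245,0.983804)
center distance |VC| = r/sin(θ/2) = 9.666986/sin(49.0700°) = 12.795303
C = V + |VC|·bis = (11.0072,17.8096)
T_A = V + ((C−V)·d_A)·d_A = V + 8.3827·d_A = (18.5470,11.7596)
T_B = V + ((C−V)·d_B)·d_B = V + 8.3827·d_B = (6.0857,9.4892)
sweep = 180° − θ = 81.8600°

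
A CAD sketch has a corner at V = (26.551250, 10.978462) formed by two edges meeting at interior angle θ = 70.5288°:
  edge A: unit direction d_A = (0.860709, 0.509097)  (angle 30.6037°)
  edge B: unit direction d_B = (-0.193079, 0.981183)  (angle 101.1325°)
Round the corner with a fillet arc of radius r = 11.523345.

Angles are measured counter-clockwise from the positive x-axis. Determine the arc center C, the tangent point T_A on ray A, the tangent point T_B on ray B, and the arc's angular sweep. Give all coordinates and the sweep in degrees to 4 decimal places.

center=(34.7113,29.1932) T_A=(40.5778,19.2749) T_B=(23.4048,26.9683) sweep=109.4712

bisector direction at 65.8681° = (0.408839,0.912607)
center distance |VC| = r/sin(θ/2) = 11.523345/sin(35.2644°) = 19.959014
C = V + |VC|·bis = (34.7113,29.1932)
T_A = V + ((C−V)·d_A)·d_A = V + 16.2965·d_A = (40.5778,19.2749)
T_B = V + ((C−V)·d_B)·d_B = V + 16.2965·d_B = (23.4048,26.9683)
sweep = 180° − θ = 109.4712°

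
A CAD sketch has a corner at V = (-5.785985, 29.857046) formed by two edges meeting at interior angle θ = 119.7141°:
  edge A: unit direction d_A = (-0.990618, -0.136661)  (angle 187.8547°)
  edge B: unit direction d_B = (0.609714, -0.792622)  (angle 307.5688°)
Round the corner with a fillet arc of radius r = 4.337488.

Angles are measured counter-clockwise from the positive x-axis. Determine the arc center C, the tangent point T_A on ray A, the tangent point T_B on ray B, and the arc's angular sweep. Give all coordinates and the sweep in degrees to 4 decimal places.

bisector direction at 247.7118° = (-0.379266,-0.925288)
center distance |VC| = r/sin(θ/2) = 4.337488/sin(59.8571°) = 5.015740
C = V + |VC|·bis = (-7.6883,25.2160)
T_A = V + ((C−V)·d_A)·d_A = V + 2.5187·d_A = (-8.2811,29.5128)
T_B = V + ((C−V)·d_B)·d_B = V + 2.5187·d_B = (-4.2503,27.8607)
sweep = 180° − θ = 60.2859°

center=(-7.6883,25.2160) T_A=(-8.2811,29.5128) T_B=(-4.2503,27.8607) sweep=60.2859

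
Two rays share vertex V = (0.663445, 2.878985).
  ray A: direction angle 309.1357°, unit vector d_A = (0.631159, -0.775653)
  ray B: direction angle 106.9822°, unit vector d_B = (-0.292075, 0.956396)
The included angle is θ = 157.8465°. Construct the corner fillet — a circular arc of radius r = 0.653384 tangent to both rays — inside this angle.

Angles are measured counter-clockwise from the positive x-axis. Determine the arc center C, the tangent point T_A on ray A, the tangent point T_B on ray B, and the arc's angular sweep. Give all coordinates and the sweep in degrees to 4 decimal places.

bisector direction at 28.0589° = (0.882464,0.470380)
center distance |VC| = r/sin(θ/2) = 0.653384/sin(78.9232°) = 0.665787
C = V + |VC|·bis = (1.2510,3.1922)
T_A = V + ((C−V)·d_A)·d_A = V + 0.1279·d_A = (0.7442,2.7798)
T_B = V + ((C−V)·d_B)·d_B = V + 0.1279·d_B = (0.6261,3.0013)
sweep = 180° − θ = 22.1535°

center=(1.2510,3.1922) T_A=(0.7442,2.7798) T_B=(0.6261,3.0013) sweep=22.1535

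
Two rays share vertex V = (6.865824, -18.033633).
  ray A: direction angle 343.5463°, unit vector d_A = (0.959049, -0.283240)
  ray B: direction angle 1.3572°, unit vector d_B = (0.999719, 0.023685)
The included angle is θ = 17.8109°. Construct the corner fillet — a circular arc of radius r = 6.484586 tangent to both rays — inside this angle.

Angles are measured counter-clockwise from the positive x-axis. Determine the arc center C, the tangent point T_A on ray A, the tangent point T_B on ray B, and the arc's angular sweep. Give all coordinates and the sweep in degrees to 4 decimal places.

bisector direction at 352.4517° = (0.991335,-0.131361)
center distance |VC| = r/sin(θ/2) = 6.484586/sin(8.9055°) = 41.888910
C = V + |VC|·bis = (48.3917,-23.5362)
T_A = V + ((C−V)·d_A)·d_A = V + 41.3839·d_A = (46.5551,-29.7552)
T_B = V + ((C−V)·d_B)·d_B = V + 41.3839·d_B = (48.2382,-17.0534)
sweep = 180° − θ = 162.1891°

center=(48.3917,-23.5362) T_A=(46.5551,-29.7552) T_B=(48.2382,-17.0534) sweep=162.1891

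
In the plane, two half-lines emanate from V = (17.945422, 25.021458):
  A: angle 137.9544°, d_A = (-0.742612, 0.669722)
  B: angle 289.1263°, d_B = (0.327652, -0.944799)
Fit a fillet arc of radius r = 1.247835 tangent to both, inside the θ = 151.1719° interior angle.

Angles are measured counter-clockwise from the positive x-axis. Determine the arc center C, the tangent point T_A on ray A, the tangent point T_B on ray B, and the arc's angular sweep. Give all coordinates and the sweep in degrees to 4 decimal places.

bisector direction at 213.5403° = (-0.833497,-0.552524)
center distance |VC| = r/sin(θ/2) = 1.247835/sin(75.5859°) = 1.288391
C = V + |VC|·bis = (16.8716,24.3096)
T_A = V + ((C−V)·d_A)·d_A = V + 0.3207·d_A = (17.7073,25.2362)
T_B = V + ((C−V)·d_B)·d_B = V + 0.3207·d_B = (18.0505,24.7184)
sweep = 180° − θ = 28.8281°

center=(16.8716,24.3096) T_A=(17.7073,25.2362) T_B=(18.0505,24.7184) sweep=28.8281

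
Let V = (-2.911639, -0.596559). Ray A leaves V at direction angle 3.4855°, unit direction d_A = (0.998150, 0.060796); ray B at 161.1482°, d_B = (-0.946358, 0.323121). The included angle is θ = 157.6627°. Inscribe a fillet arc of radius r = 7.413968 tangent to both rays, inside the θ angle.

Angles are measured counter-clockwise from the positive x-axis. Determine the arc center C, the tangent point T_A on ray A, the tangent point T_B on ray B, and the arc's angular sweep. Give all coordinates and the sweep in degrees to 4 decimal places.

center=(-1.9013,6.8927) T_A=(-1.4506,-0.5076) T_B=(-4.2969,-0.1236) sweep=22.3373

bisector direction at 82.3169° = (0.133695,0.991023)
center distance |VC| = r/sin(θ/2) = 7.413968/sin(78.8314°) = 7.557090
C = V + |VC|·bis = (-1.9013,6.8927)
T_A = V + ((C−V)·d_A)·d_A = V + 1.4638·d_A = (-1.4506,-0.5076)
T_B = V + ((C−V)·d_B)·d_B = V + 1.4638·d_B = (-4.2969,-0.1236)
sweep = 180° − θ = 22.3373°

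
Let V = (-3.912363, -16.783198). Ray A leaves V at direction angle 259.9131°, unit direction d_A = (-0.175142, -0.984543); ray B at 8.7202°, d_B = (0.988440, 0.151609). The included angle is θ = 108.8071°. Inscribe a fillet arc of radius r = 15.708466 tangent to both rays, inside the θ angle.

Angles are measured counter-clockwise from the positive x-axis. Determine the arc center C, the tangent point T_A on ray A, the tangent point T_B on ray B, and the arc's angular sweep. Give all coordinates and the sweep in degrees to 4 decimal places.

center=(9.5839,-30.6053) T_A=(-5.8818,-27.8541) T_B=(7.2023,-15.0784) sweep=71.1929

bisector direction at 314.3167° = (0.698623,-0.715490)
center distance |VC| = r/sin(θ/2) = 15.708466/sin(54.4036°) = 19.318355
C = V + |VC|·bis = (9.5839,-30.6053)
T_A = V + ((C−V)·d_A)·d_A = V + 11.2447·d_A = (-5.8818,-27.8541)
T_B = V + ((C−V)·d_B)·d_B = V + 11.2447·d_B = (7.2023,-15.0784)
sweep = 180° − θ = 71.1929°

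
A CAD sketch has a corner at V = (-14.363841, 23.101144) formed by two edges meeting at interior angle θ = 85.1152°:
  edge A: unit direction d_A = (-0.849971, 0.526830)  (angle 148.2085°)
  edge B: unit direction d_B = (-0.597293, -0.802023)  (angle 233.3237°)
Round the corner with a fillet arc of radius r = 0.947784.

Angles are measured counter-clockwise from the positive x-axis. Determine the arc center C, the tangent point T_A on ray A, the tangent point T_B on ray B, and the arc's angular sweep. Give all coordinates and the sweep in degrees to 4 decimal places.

bisector direction at 190.7661° = (-0.982398,-0.186800)
center distance |VC| = r/sin(θ/2) = 0.947784/sin(42.5576°) = 1.401361
C = V + |VC|·bis = (-15.7405,22.8394)
T_A = V + ((C−V)·d_A)·d_A = V + 1.0322·d_A = (-15.2412,23.6450)
T_B = V + ((C−V)·d_B)·d_B = V + 1.0322·d_B = (-14.9804,22.2733)
sweep = 180° − θ = 94.8848°

center=(-15.7405,22.8394) T_A=(-15.2412,23.6450) T_B=(-14.9804,22.2733) sweep=94.8848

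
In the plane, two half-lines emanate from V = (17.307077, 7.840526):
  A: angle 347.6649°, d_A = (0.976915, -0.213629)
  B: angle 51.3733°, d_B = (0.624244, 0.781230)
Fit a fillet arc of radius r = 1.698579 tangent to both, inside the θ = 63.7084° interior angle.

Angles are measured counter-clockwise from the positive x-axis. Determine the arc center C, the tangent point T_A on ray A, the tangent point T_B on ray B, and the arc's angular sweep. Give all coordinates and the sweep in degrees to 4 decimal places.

center=(20.3406,8.9159) T_A=(19.9777,7.2565) T_B=(19.0136,9.9762) sweep=116.2916

bisector direction at 19.5191° = (0.942530,0.334121)
center distance |VC| = r/sin(θ/2) = 1.698579/sin(31.8542°) = 3.218471
C = V + |VC|·bis = (20.3406,8.9159)
T_A = V + ((C−V)·d_A)·d_A = V + 2.7337·d_A = (19.9777,7.2565)
T_B = V + ((C−V)·d_B)·d_B = V + 2.7337·d_B = (19.0136,9.9762)
sweep = 180° − θ = 116.2916°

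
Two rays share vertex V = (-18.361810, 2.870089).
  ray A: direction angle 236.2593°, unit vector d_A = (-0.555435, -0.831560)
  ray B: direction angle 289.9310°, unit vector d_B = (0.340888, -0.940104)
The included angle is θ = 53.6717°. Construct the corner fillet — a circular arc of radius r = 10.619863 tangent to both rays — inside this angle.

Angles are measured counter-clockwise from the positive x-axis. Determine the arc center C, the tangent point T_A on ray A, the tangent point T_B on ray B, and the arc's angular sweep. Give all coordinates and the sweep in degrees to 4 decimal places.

center=(-21.1900,-20.4839) T_A=(-30.0210,-14.5853) T_B=(-11.2062,-16.8637) sweep=126.3283

bisector direction at 263.0951° = (-0.120221,-0.992747)
center distance |VC| = r/sin(θ/2) = 10.619863/sin(26.8359°) = 23.524629
C = V + |VC|·bis = (-21.1900,-20.4839)
T_A = V + ((C−V)·d_A)·d_A = V + 20.9911·d_A = (-30.0210,-14.5853)
T_B = V + ((C−V)·d_B)·d_B = V + 20.9911·d_B = (-11.2062,-16.8637)
sweep = 180° − θ = 126.3283°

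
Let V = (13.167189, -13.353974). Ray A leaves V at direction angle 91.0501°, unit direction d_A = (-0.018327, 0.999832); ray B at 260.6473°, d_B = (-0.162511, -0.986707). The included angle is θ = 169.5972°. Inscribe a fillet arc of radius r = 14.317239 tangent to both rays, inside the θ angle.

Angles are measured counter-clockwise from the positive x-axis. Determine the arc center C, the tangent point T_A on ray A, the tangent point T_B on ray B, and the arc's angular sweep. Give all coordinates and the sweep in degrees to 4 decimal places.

bisector direction at 175.8487° = (-0.997376,0.072390)
center distance |VC| = r/sin(θ/2) = 14.317239/sin(84.7986°) = 14.376439
C = V + |VC|·bis = (-1.1715,-12.3133)
T_A = V + ((C−V)·d_A)·d_A = V + 1.3033·d_A = (13.1433,-12.0509)
T_B = V + ((C−V)·d_B)·d_B = V + 1.3033·d_B = (12.9554,-14.6400)
sweep = 180° − θ = 10.4028°

center=(-1.1715,-12.3133) T_A=(13.1433,-12.0509) T_B=(12.9554,-14.6400) sweep=10.4028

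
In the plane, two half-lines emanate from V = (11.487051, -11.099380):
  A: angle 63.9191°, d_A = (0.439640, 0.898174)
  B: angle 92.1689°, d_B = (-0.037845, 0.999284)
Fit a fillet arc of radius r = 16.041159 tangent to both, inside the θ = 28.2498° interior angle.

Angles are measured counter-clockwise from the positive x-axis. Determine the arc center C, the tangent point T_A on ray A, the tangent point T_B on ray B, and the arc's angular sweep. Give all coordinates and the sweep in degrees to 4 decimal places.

center=(25.1043,53.2073) T_A=(39.5120,46.1550) T_B=(9.0746,52.6002) sweep=151.7502

bisector direction at 78.0440° = (0.207160,0.978307)
center distance |VC| = r/sin(θ/2) = 16.041159/sin(14.1249°) = 65.732627
C = V + |VC|·bis = (25.1043,53.2073)
T_A = V + ((C−V)·d_A)·d_A = V + 63.7453·d_A = (39.5120,46.1550)
T_B = V + ((C−V)·d_B)·d_B = V + 63.7453·d_B = (9.0746,52.6002)
sweep = 180° − θ = 151.7502°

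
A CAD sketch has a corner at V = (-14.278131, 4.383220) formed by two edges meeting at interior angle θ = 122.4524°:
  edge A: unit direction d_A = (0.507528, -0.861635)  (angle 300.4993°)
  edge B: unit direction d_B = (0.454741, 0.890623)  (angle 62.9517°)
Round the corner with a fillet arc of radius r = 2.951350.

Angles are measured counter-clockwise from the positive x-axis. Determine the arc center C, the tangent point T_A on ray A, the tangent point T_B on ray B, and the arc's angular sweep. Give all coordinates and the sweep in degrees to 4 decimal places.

center=(-10.9126,4.4846) T_A=(-13.4555,2.9867) T_B=(-13.5411,5.8267) sweep=57.5476

bisector direction at 1.7255° = (0.999547,0.030111)
center distance |VC| = r/sin(θ/2) = 2.951350/sin(61.2262°) = 3.367096
C = V + |VC|·bis = (-10.9126,4.4846)
T_A = V + ((C−V)·d_A)·d_A = V + 1.6208·d_A = (-13.4555,2.9867)
T_B = V + ((C−V)·d_B)·d_B = V + 1.6208·d_B = (-13.5411,5.8267)
sweep = 180° − θ = 57.5476°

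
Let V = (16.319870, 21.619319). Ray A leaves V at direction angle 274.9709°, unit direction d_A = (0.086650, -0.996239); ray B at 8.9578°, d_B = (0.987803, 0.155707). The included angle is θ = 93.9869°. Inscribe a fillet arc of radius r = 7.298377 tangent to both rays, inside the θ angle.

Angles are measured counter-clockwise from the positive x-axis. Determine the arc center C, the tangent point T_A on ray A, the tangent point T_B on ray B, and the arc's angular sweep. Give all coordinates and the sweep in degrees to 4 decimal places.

bisector direction at 321.9643° = (0.787628,-0.616152)
center distance |VC| = r/sin(θ/2) = 7.298377/sin(46.9935°) = 9.980335
C = V + |VC|·bis = (24.1807,15.4699)
T_A = V + ((C−V)·d_A)·d_A = V + 6.8074·d_A = (16.9097,14.8375)
T_B = V + ((C−V)·d_B)·d_B = V + 6.8074·d_B = (23.0442,22.6793)
sweep = 180° − θ = 86.0131°

center=(24.1807,15.4699) T_A=(16.9097,14.8375) T_B=(23.0442,22.6793) sweep=86.0131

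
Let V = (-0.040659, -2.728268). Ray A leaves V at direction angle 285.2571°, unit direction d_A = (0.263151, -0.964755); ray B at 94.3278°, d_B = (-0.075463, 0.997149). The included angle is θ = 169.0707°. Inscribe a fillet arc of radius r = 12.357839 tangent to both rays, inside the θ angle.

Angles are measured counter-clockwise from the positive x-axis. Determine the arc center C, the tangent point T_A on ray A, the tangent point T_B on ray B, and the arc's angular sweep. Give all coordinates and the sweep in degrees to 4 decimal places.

center=(12.1927,-0.6169) T_A=(0.2704,-3.8688) T_B=(-0.1299,-1.5494) sweep=10.9293

bisector direction at 9.7925° = (0.985430,0.170080)
center distance |VC| = r/sin(θ/2) = 12.357839/sin(84.5353°) = 12.414260
C = V + |VC|·bis = (12.1927,-0.6169)
T_A = V + ((C−V)·d_A)·d_A = V + 1.1822·d_A = (0.2704,-3.8688)
T_B = V + ((C−V)·d_B)·d_B = V + 1.1822·d_B = (-0.1299,-1.5494)
sweep = 180° − θ = 10.9293°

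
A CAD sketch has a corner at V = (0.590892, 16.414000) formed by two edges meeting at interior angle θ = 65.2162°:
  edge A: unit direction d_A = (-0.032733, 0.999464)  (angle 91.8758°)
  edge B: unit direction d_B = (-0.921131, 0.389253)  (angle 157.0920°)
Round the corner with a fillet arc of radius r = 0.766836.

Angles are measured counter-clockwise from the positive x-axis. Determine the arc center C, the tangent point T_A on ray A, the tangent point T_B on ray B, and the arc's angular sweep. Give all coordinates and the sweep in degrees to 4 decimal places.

bisector direction at 124.4839° = (-0.566175,0.824285)
center distance |VC| = r/sin(θ/2) = 0.766836/sin(32.6081°) = 1.422992
C = V + |VC|·bis = (-0.2148,17.5870)
T_A = V + ((C−V)·d_A)·d_A = V + 1.1987·d_A = (0.5517,17.6121)
T_B = V + ((C−V)·d_B)·d_B = V + 1.1987·d_B = (-0.5133,16.8806)
sweep = 180° − θ = 114.7838°

center=(-0.2148,17.5870) T_A=(0.5517,17.6121) T_B=(-0.5133,16.8806) sweep=114.7838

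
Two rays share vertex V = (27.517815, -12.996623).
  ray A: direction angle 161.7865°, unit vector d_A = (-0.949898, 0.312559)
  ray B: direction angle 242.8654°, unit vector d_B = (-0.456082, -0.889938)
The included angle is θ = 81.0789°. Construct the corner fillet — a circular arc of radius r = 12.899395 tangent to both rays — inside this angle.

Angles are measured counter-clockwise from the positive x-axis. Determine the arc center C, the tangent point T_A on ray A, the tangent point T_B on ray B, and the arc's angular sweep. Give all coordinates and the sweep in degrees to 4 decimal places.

bisector direction at 202.3260° = (-0.925038,-0.379875)
center distance |VC| = r/sin(θ/2) = 12.899395/sin(40.5395°) = 19.846095
C = V + |VC|·bis = (9.1594,-20.5357)
T_A = V + ((C−V)·d_A)·d_A = V + 15.0822·d_A = (13.1912,-8.2825)
T_B = V + ((C−V)·d_B)·d_B = V + 15.0822·d_B = (20.6391,-26.4188)
sweep = 180° − θ = 98.9211°

center=(9.1594,-20.5357) T_A=(13.1912,-8.2825) T_B=(20.6391,-26.4188) sweep=98.9211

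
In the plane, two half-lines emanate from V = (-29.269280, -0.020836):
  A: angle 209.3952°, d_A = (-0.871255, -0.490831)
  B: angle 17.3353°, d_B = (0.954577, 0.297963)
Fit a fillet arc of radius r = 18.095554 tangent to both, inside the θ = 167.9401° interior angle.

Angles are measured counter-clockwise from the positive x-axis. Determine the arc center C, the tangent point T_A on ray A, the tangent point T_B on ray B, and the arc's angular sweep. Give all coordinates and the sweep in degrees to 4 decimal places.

bisector direction at 293.3653° = (0.396591,-0.917995)
center distance |VC| = r/sin(θ/2) = 18.095554/sin(83.9701°) = 18.196232
C = V + |VC|·bis = (-22.0528,-16.7249)
T_A = V + ((C−V)·d_A)·d_A = V + 1.9115·d_A = (-30.9347,-0.9591)
T_B = V + ((C−V)·d_B)·d_B = V + 1.9115·d_B = (-27.4446,0.5487)
sweep = 180° − θ = 12.0599°

center=(-22.0528,-16.7249) T_A=(-30.9347,-0.9591) T_B=(-27.4446,0.5487) sweep=12.0599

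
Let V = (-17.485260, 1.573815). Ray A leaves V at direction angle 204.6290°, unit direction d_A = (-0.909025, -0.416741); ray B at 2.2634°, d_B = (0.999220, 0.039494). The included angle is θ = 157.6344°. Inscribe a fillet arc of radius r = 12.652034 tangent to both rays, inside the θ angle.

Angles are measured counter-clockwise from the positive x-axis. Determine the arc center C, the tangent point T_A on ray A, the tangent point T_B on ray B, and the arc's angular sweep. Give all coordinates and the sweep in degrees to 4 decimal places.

center=(-14.4863,-10.9696) T_A=(-19.7589,0.5315) T_B=(-14.9860,1.6726) sweep=22.3656

bisector direction at 283.4462° = (0.232532,-0.972589)
center distance |VC| = r/sin(θ/2) = 12.652034/sin(78.8172°) = 12.896902
C = V + |VC|·bis = (-14.4863,-10.9696)
T_A = V + ((C−V)·d_A)·d_A = V + 2.5012·d_A = (-19.7589,0.5315)
T_B = V + ((C−V)·d_B)·d_B = V + 2.5012·d_B = (-14.9860,1.6726)
sweep = 180° − θ = 22.3656°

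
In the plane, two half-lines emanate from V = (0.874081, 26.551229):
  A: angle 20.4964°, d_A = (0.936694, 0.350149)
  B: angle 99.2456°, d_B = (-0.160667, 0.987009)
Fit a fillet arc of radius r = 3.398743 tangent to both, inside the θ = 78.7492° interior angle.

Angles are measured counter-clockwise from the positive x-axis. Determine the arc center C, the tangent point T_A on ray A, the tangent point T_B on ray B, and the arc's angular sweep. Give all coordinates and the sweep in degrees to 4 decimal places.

center=(3.5633,31.1849) T_A=(4.7533,28.0013) T_B=(0.2087,30.6389) sweep=101.2508

bisector direction at 59.8710° = (0.501949,0.864897)
center distance |VC| = r/sin(θ/2) = 3.398743/sin(39.3746°) = 5.357516
C = V + |VC|·bis = (3.5633,31.1849)
T_A = V + ((C−V)·d_A)·d_A = V + 4.1414·d_A = (4.7533,28.0013)
T_B = V + ((C−V)·d_B)·d_B = V + 4.1414·d_B = (0.2087,30.6389)
sweep = 180° − θ = 101.2508°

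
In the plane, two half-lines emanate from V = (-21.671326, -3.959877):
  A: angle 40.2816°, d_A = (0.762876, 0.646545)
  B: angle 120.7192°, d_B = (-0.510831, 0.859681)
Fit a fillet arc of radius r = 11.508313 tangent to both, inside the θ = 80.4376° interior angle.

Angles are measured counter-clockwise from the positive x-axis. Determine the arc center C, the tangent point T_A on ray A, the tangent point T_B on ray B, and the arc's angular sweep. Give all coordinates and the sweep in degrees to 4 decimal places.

bisector direction at 80.5004° = (0.165041,0.986287)
center distance |VC| = r/sin(θ/2) = 11.508313/sin(40.2188°) = 17.822775
C = V + |VC|·bis = (-18.7298,13.6185)
T_A = V + ((C−V)·d_A)·d_A = V + 13.6092·d_A = (-11.2892,4.8391)
T_B = V + ((C−V)·d_B)·d_B = V + 13.6092·d_B = (-28.6233,7.7397)
sweep = 180° − θ = 99.5624°

center=(-18.7298,13.6185) T_A=(-11.2892,4.8391) T_B=(-28.6233,7.7397) sweep=99.5624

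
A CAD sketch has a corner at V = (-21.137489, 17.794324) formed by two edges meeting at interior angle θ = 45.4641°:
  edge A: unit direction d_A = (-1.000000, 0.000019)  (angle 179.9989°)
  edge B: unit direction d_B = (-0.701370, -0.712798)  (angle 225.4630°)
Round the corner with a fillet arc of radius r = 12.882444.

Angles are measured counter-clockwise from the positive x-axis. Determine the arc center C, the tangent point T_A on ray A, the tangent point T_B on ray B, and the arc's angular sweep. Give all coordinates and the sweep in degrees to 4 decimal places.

bisector direction at 202.7310° = (-0.922329,-0.386404)
center distance |VC| = r/sin(θ/2) = 12.882444/sin(22.7321°) = 33.337758
C = V + |VC|·bis = (-51.8859,4.9125)
T_A = V + ((C−V)·d_A)·d_A = V + 30.7481·d_A = (-51.8856,17.7949)
T_B = V + ((C−V)·d_B)·d_B = V + 30.7481·d_B = (-42.7033,-4.1229)
sweep = 180° − θ = 134.5359°

center=(-51.8859,4.9125) T_A=(-51.8856,17.7949) T_B=(-42.7033,-4.1229) sweep=134.5359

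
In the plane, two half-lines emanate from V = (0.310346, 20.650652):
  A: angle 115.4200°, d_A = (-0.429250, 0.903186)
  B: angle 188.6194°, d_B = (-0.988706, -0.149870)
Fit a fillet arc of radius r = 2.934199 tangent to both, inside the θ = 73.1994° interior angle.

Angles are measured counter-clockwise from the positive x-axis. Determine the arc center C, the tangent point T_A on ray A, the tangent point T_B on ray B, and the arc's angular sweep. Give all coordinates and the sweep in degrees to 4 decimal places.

center=(-4.0357,22.9596) T_A=(-1.3856,24.2191) T_B=(-3.5960,20.0585) sweep=106.8006

bisector direction at 152.0197° = (-0.883109,0.469168)
center distance |VC| = r/sin(θ/2) = 2.934199/sin(36.5997°) = 4.921331
C = V + |VC|·bis = (-4.0357,22.9596)
T_A = V + ((C−V)·d_A)·d_A = V + 3.9509·d_A = (-1.3856,24.2191)
T_B = V + ((C−V)·d_B)·d_B = V + 3.9509·d_B = (-3.5960,20.0585)
sweep = 180° − θ = 106.8006°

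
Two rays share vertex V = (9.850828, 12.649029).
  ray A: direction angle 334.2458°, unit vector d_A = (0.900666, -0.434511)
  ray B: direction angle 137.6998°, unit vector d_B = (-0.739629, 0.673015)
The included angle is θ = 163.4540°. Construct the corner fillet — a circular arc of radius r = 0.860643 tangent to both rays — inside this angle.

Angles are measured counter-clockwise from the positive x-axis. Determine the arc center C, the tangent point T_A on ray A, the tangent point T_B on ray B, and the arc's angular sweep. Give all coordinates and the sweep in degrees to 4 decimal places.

bisector direction at 55.9728° = (0.559586,0.828772)
center distance |VC| = r/sin(θ/2) = 0.860643/sin(81.7270°) = 0.869693
C = V + |VC|·bis = (10.3375,13.3698)
T_A = V + ((C−V)·d_A)·d_A = V + 0.1251·d_A = (9.9635,12.5947)
T_B = V + ((C−V)·d_B)·d_B = V + 0.1251·d_B = (9.7583,12.7333)
sweep = 180° − θ = 16.5460°

center=(10.3375,13.3698) T_A=(9.9635,12.5947) T_B=(9.7583,12.7333) sweep=16.5460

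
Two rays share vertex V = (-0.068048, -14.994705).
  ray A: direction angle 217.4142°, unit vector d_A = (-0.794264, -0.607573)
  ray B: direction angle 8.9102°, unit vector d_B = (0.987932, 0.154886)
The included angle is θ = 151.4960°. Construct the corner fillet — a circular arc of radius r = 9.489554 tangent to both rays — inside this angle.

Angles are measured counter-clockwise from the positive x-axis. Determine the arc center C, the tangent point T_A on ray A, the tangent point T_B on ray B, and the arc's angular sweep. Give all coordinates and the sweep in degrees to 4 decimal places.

bisector direction at 293.1622° = (0.393335,-0.919395)
center distance |VC| = r/sin(θ/2) = 9.489554/sin(75.7480°) = 9.790895
C = V + |VC|·bis = (3.7831,-23.9964)
T_A = V + ((C−V)·d_A)·d_A = V + 2.4104·d_A = (-1.9825,-16.4592)
T_B = V + ((C−V)·d_B)·d_B = V + 2.4104·d_B = (2.3133,-14.6214)
sweep = 180° − θ = 28.5040°

center=(3.7831,-23.9964) T_A=(-1.9825,-16.4592) T_B=(2.3133,-14.6214) sweep=28.5040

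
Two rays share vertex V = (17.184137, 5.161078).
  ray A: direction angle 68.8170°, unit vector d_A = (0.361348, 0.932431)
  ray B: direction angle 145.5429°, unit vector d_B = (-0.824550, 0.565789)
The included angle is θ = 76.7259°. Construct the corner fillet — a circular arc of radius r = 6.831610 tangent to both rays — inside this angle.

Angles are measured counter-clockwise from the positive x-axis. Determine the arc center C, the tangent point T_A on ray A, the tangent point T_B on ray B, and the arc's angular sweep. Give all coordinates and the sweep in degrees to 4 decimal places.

center=(13.9329,15.6773) T_A=(20.3029,13.2087) T_B=(10.0676,10.0443) sweep=103.2741

bisector direction at 107.1799° = (-0.295374,0.955382)
center distance |VC| = r/sin(θ/2) = 6.831610/sin(38.3629°) = 11.007348
C = V + |VC|·bis = (13.9329,15.6773)
T_A = V + ((C−V)·d_A)·d_A = V + 8.6308·d_A = (20.3029,13.2087)
T_B = V + ((C−V)·d_B)·d_B = V + 8.6308·d_B = (10.0676,10.0443)
sweep = 180° − θ = 103.2741°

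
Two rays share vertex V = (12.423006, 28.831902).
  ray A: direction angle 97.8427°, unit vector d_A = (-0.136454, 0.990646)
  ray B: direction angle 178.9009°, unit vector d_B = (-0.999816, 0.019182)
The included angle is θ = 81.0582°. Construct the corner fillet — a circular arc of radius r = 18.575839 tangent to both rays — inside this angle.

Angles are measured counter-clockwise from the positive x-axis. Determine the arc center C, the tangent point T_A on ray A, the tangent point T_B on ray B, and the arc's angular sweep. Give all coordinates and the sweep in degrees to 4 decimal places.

bisector direction at 138.3718° = (-0.747471,0.664294)
center distance |VC| = r/sin(θ/2) = 18.575839/sin(40.5291°) = 28.585507
C = V + |VC|·bis = (-8.9438,47.8211)
T_A = V + ((C−V)·d_A)·d_A = V + 21.7272·d_A = (9.4583,50.3558)
T_B = V + ((C−V)·d_B)·d_B = V + 21.7272·d_B = (-9.3002,29.2487)
sweep = 180° − θ = 98.9418°

center=(-8.9438,47.8211) T_A=(9.4583,50.3558) T_B=(-9.3002,29.2487) sweep=98.9418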